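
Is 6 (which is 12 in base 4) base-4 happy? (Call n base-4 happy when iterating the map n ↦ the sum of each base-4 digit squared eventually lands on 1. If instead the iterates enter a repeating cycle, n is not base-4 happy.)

6 = (1,2)_4 → 1² + 2² = 1 + 4 = 5
5 = (1,1)_4 → 1² + 1² = 1 + 1 = 2
2 = (2)_4 → 2² = 4
4 = (1,0)_4 → 1² + 0² = 1 + 0 = 1  — reached 1.

base-4 happy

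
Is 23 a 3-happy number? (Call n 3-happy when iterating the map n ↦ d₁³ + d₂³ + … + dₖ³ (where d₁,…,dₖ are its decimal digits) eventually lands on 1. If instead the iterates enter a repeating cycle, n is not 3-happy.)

23 → 2³ + 3³ = 35
35 → 3³ + 5³ = 152
152 → 1³ + 5³ + 2³ = 134
134 → 1³ + 3³ + 4³ = 92
92 → 9³ + 2³ = 737
737 → 7³ + 3³ + 7³ = 713
713 → 7³ + 1³ + 3³ = 371
371 → 3³ + 7³ + 1³ = 371  — 371 already seen; the sequence cycles without reaching 1.

not 3-happy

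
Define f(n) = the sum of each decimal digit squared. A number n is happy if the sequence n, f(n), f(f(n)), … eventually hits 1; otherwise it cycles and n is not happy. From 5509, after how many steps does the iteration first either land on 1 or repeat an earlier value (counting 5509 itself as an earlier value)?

12

5509 → 5² + 5² + 0² + 9² = 25 + 25 + 0 + 81 = 131
131 → 1² + 3² + 1² = 1 + 9 + 1 = 11
11 → 1² + 1² = 1 + 1 = 2
2 → 2² = 4
4 → 4² = 16
16 → 1² + 6² = 1 + 36 = 37
37 → 3² + 7² = 9 + 49 = 58
58 → 5² + 8² = 25 + 64 = 89
89 → 8² + 9² = 64 + 81 = 145
145 → 1² + 4² + 5² = 1 + 16 + 25 = 42
42 → 4² + 2² = 16 + 4 = 20
20 → 2² + 0² = 4 + 0 = 4  — 4 repeats.
That took 12 steps.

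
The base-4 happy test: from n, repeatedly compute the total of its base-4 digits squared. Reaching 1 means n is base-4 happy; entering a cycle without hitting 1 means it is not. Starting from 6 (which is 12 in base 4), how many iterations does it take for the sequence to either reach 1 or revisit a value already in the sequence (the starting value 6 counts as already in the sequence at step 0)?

4

6 = (1,2)_4 → 5
5 = (1,1)_4 → 2
2 = (2)_4 → 4
4 = (1,0)_4 → 1  — reached 1.
That took 4 steps.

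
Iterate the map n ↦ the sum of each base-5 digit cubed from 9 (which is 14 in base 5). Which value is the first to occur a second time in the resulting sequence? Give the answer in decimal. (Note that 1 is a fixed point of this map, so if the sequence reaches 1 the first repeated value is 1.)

9 = (1,4)_5 → 1³ + 4³ = 1 + 64 = 65
65 = (2,3,0)_5 → 2³ + 3³ + 0³ = 8 + 27 + 0 = 35
35 = (1,2,0)_5 → 1³ + 2³ + 0³ = 1 + 8 + 0 = 9  — 9 already appeared earlier.

9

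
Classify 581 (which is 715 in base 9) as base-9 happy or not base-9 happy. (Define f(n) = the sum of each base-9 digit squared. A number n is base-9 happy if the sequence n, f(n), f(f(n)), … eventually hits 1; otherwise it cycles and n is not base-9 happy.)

581 = (7,1,5)_9 → 7² + 1² + 5² = 75
75 = (8,3)_9 → 8² + 3² = 73
73 = (8,1)_9 → 8² + 1² = 65
65 = (7,2)_9 → 7² + 2² = 53
53 = (5,8)_9 → 5² + 8² = 89
89 = (1,0,8)_9 → 1² + 0² + 8² = 65  — 65 already seen; the sequence cycles without reaching 1.

not base-9 happy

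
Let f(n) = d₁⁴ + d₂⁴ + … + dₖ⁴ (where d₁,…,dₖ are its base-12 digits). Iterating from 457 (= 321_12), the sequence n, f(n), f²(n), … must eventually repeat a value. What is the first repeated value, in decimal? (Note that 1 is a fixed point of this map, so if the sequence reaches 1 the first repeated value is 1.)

20016

457 = (3,2,1)_12 → 3⁴ + 2⁴ + 1⁴ = 81 + 16 + 1 = 98
98 = (8,2)_12 → 8⁴ + 2⁴ = 4096 + 16 = 4112
4112 = (2,4,6,8)_12 → 2⁴ + 4⁴ + 6⁴ + 8⁴ = 16 + 256 + 1296 + 4096 = 5664
5664 = (3,3,4,0)_12 → 3⁴ + 3⁴ + 4⁴ + 0⁴ = 81 + 81 + 256 + 0 = 418
418 = (2,10,10)_12 → 2⁴ + 10⁴ + 10⁴ = 16 + 10000 + 10000 = 20016
20016 = (11,7,0,0)_12 → 11⁴ + 7⁴ + 0⁴ + 0⁴ = 14641 + 2401 + 0 + 0 = 17042
17042 = (9,10,4,2)_12 → 9⁴ + 10⁴ + 4⁴ + 2⁴ = 6561 + 10000 + 256 + 16 = 16833
16833 = (9,8,10,9)_12 → 9⁴ + 8⁴ + 10⁴ + 9⁴ = 6561 + 4096 + 10000 + 6561 = 27218
27218 = (1,3,9,0,2)_12 → 1⁴ + 3⁴ + 9⁴ + 0⁴ + 2⁴ = 1 + 81 + 6561 + 0 + 16 = 6659
6659 = (3,10,2,11)_12 → 3⁴ + 10⁴ + 2⁴ + 11⁴ = 81 + 10000 + 16 + 14641 = 24738
24738 = (1,2,3,9,6)_12 → 1⁴ + 2⁴ + 3⁴ + 9⁴ + 6⁴ = 1 + 16 + 81 + 6561 + 1296 = 7955
7955 = (4,7,2,11)_12 → 4⁴ + 7⁴ + 2⁴ + 11⁴ = 256 + 2401 + 16 + 14641 = 17314
17314 = (10,0,2,10)_12 → 10⁴ + 0⁴ + 2⁴ + 10⁴ = 10000 + 0 + 16 + 10000 = 20016  — 20016 already appeared earlier.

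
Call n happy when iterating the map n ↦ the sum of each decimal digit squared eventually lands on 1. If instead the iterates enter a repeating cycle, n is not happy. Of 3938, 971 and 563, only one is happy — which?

563

3938: 3938 → 163 → 46 → 52 → 29 → 85 → 89 → 145 → 42 → 20 → 4 → 16 → 37 → 58 → 89  — repeats 89 (not happy)
971: 971 → 131 → 11 → 2 → 4 → 16 → 37 → 58 → 89 → 145 → 42 → 20 → 4  — repeats 4 (not happy)
563: 563 → 70 → 49 → 97 → 130 → 10 → 1  — reaches 1 (happy)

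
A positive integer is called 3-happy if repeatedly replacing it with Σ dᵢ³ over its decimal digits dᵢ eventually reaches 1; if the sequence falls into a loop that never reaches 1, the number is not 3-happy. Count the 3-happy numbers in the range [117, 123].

1

117: 117 → 345 → 216 → 225 → 141 → 66 → 432 → 99 → 1458 → 702 → 351 → 153 → 153  (repeats 153)
118: 118 → 514 → 190 → 730 → 370 → 370  (repeats 370)
119: 119 → 731 → 371 → 371  (repeats 371)
120: 120 → 9 → 729 → 1080 → 513 → 153 → 153  (repeats 153)
121: 121 → 10 → 1  (reaches 1)
122: 122 → 17 → 344 → 155 → 251 → 134 → 92 → 737 → 713 → 371 → 371  (repeats 371)
123: 123 → 36 → 243 → 99 → 1458 → 702 → 351 → 153 → 153  (repeats 153)
3-happy: 121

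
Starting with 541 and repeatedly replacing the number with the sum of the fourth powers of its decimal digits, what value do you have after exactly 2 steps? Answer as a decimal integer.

541 → 5⁴ + 4⁴ + 1⁴ = 882
882 → 8⁴ + 8⁴ + 2⁴ = 8208

8208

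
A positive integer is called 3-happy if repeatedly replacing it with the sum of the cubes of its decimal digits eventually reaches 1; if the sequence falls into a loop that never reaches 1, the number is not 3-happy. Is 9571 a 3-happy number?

3-happy

9571 → 9³ + 5³ + 7³ + 1³ = 729 + 125 + 343 + 1 = 1198
1198 → 1³ + 1³ + 9³ + 8³ = 1 + 1 + 729 + 512 = 1243
1243 → 1³ + 2³ + 4³ + 3³ = 1 + 8 + 64 + 27 = 100
100 → 1³ + 0³ + 0³ = 1 + 0 + 0 = 1  — reached 1.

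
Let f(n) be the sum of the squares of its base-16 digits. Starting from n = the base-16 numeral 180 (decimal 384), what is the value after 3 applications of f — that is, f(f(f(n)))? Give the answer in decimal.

384 = (1,8,0)_16 → 1² + 8² + 0² = 1 + 64 + 0 = 65
65 = (4,1)_16 → 4² + 1² = 16 + 1 = 17
17 = (1,1)_16 → 1² + 1² = 1 + 1 = 2

2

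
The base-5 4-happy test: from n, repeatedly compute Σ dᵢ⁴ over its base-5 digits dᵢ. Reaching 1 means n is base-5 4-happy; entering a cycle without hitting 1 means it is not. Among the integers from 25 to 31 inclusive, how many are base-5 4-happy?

25: 25 → 1  (reaches 1)
26: 26 → 2 → 16 → 82 → 98 → 418 → 244 → 594 → 674 → 514 → 528 → 338 → 194 → 354 → 528  (repeats 528)
27: 27 → 17 → 97 → 353 → 353  (repeats 353)
28: 28 → 82 → 98 → 418 → 244 → 594 → 674 → 514 → 528 → 338 → 194 → 354 → 528  (repeats 528)
29: 29 → 257 → 33 → 83 → 163 → 99 → 593 → 499 → 849 → 595 → 593  (repeats 593)
30: 30 → 2 → 16 → 82 → 98 → 418 → 244 → 594 → 674 → 514 → 528 → 338 → 194 → 354 → 528  (repeats 528)
31: 31 → 3 → 81 → 83 → 163 → 99 → 593 → 499 → 849 → 595 → 593  (repeats 593)
base-5 4-happy: 25

1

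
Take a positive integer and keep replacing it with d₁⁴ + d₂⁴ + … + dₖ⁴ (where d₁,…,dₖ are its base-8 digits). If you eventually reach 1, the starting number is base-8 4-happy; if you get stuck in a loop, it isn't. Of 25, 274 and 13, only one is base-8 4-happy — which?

25: 25 → 82 → 33 → 257 → 257  — repeats 257 (not base-8 4-happy)
274: 274 → 288 → 512 → 1  — reaches 1 (base-8 4-happy)
13: 13 → 626 → 1314 → 544 → 257 → 257  — repeats 257 (not base-8 4-happy)

274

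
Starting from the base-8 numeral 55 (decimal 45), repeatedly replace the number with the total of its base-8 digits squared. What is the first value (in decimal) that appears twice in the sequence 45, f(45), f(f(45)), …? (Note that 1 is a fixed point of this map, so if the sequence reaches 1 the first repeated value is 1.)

25

45 = (5,5)_8 → 5² + 5² = 50
50 = (6,2)_8 → 6² + 2² = 40
40 = (5,0)_8 → 5² + 0² = 25
25 = (3,1)_8 → 3² + 1² = 10
10 = (1,2)_8 → 1² + 2² = 5
5 = (5)_8 → 5² = 25  — 25 already appeared earlier.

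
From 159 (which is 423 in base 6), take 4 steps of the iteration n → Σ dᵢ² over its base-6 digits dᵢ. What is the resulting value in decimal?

159 = (4,2,3)_6 → 4² + 2² + 3² = 29
29 = (4,5)_6 → 4² + 5² = 41
41 = (1,0,5)_6 → 1² + 0² + 5² = 26
26 = (4,2)_6 → 4² + 2² = 20

20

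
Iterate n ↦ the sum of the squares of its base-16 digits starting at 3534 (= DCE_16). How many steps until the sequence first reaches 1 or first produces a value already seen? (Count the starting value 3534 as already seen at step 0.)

3534 = (13,12,14)_16 → 509
509 = (1,15,13)_16 → 395
395 = (1,8,11)_16 → 186
186 = (11,10)_16 → 221
221 = (13,13)_16 → 338
338 = (1,5,2)_16 → 30
30 = (1,14)_16 → 197
197 = (12,5)_16 → 169
169 = (10,9)_16 → 181
181 = (11,5)_16 → 146
146 = (9,2)_16 → 85
85 = (5,5)_16 → 50
50 = (3,2)_16 → 13
13 = (13)_16 → 169  — 169 repeats.
That took 14 steps.

14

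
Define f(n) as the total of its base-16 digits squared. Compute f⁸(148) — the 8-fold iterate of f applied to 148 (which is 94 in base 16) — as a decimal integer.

148 = (9,4)_16 → 9² + 4² = 81 + 16 = 97
97 = (6,1)_16 → 6² + 1² = 36 + 1 = 37
37 = (2,5)_16 → 2² + 5² = 4 + 25 = 29
29 = (1,13)_16 → 1² + 13² = 1 + 169 = 170
170 = (10,10)_16 → 10² + 10² = 100 + 100 = 200
200 = (12,8)_16 → 12² + 8² = 144 + 64 = 208
208 = (13,0)_16 → 13² + 0² = 169 + 0 = 169
169 = (10,9)_16 → 10² + 9² = 100 + 81 = 181

181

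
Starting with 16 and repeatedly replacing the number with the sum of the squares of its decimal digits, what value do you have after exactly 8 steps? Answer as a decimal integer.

16 → 37
37 → 58
58 → 89
89 → 145
145 → 42
42 → 20
20 → 4
4 → 16

16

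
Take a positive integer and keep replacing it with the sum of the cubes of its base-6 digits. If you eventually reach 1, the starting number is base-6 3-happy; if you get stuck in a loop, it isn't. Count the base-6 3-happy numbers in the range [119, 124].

119: 119 → 153 → 92 → 43 → 3 → 27 → 91 → 36 → 1  — base-6 3-happy
120: 120 → 35 → 250 → 190 → 190  — not base-6 3-happy
121: 121 → 36 → 1  — base-6 3-happy
122: 122 → 43 → 3 → 27 → 91 → 36 → 1  — base-6 3-happy
123: 123 → 62 → 73 → 9 → 28 → 128 → 62  — not base-6 3-happy
124: 124 → 99 → 99  — not base-6 3-happy
base-6 3-happy: 119, 121, 122

3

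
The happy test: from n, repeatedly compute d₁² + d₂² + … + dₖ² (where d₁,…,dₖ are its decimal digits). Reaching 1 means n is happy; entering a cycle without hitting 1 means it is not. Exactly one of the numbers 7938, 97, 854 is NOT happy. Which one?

854

7938: 7938 → 203 → 13 → 10 → 1  — reaches 1 (happy)
97: 97 → 130 → 10 → 1  — reaches 1 (happy)
854: 854 → 105 → 26 → 40 → 16 → 37 → 58 → 89 → 145 → 42 → 20 → 4 → 16  — repeats 16 (not happy)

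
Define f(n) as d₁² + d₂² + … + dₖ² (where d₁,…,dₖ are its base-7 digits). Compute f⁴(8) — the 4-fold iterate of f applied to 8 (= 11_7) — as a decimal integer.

8

8 = (1,1)_7 → 1² + 1² = 1 + 1 = 2
2 = (2)_7 → 2² = 4
4 = (4)_7 → 4² = 16
16 = (2,2)_7 → 2² + 2² = 4 + 4 = 8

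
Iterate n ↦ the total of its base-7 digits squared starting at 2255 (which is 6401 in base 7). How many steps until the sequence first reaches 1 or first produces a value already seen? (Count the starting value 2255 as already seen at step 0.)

6

2255 = (6,4,0,1)_7 → 6² + 4² + 0² + 1² = 53
53 = (1,0,4)_7 → 1² + 0² + 4² = 17
17 = (2,3)_7 → 2² + 3² = 13
13 = (1,6)_7 → 1² + 6² = 37
37 = (5,2)_7 → 5² + 2² = 29
29 = (4,1)_7 → 4² + 1² = 17  — 17 repeats.
That took 6 steps.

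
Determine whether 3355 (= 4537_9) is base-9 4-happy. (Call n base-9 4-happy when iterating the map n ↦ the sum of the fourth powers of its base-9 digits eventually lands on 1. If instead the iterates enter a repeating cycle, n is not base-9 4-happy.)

3355 = (4,5,3,7)_9 → 3363
3363 = (4,5,4,6)_9 → 2433
2433 = (3,3,0,3)_9 → 243
243 = (3,0,0)_9 → 81
81 = (1,0,0)_9 → 1  — reached 1.

base-9 4-happy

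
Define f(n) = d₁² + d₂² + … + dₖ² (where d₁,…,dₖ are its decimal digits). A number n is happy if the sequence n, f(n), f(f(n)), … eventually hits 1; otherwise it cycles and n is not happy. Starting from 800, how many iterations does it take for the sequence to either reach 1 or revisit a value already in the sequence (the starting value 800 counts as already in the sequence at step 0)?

13

800 → 8² + 0² + 0² = 64
64 → 6² + 4² = 52
52 → 5² + 2² = 29
29 → 2² + 9² = 85
85 → 8² + 5² = 89
89 → 8² + 9² = 145
145 → 1² + 4² + 5² = 42
42 → 4² + 2² = 20
20 → 2² + 0² = 4
4 → 4² = 16
16 → 1² + 6² = 37
37 → 3² + 7² = 58
58 → 5² + 8² = 89  — 89 repeats.
That took 13 steps.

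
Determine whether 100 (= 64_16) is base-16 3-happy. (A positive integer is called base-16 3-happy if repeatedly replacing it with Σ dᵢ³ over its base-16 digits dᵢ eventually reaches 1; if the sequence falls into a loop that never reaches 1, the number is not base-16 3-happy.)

base-16 3-happy

100 = (6,4)_16 → 6³ + 4³ = 216 + 64 = 280
280 = (1,1,8)_16 → 1³ + 1³ + 8³ = 1 + 1 + 512 = 514
514 = (2,0,2)_16 → 2³ + 0³ + 2³ = 8 + 0 + 8 = 16
16 = (1,0)_16 → 1³ + 0³ = 1 + 0 = 1  — reached 1.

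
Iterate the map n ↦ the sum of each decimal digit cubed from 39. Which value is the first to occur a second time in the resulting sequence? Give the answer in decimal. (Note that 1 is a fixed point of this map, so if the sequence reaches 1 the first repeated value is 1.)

39 → 3³ + 9³ = 27 + 729 = 756
756 → 7³ + 5³ + 6³ = 343 + 125 + 216 = 684
684 → 6³ + 8³ + 4³ = 216 + 512 + 64 = 792
792 → 7³ + 9³ + 2³ = 343 + 729 + 8 = 1080
1080 → 1³ + 0³ + 8³ + 0³ = 1 + 0 + 512 + 0 = 513
513 → 5³ + 1³ + 3³ = 125 + 1 + 27 = 153
153 → 1³ + 5³ + 3³ = 1 + 125 + 27 = 153  — 153 already appeared earlier.

153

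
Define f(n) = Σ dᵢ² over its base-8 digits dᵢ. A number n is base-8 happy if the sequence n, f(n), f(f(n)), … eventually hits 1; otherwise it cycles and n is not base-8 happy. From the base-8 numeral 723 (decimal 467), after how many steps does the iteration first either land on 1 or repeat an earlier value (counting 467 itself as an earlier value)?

467 = (7,2,3)_8 → 7² + 2² + 3² = 49 + 4 + 9 = 62
62 = (7,6)_8 → 7² + 6² = 49 + 36 = 85
85 = (1,2,5)_8 → 1² + 2² + 5² = 1 + 4 + 25 = 30
30 = (3,6)_8 → 3² + 6² = 9 + 36 = 45
45 = (5,5)_8 → 5² + 5² = 25 + 25 = 50
50 = (6,2)_8 → 6² + 2² = 36 + 4 = 40
40 = (5,0)_8 → 5² + 0² = 25 + 0 = 25
25 = (3,1)_8 → 3² + 1² = 9 + 1 = 10
10 = (1,2)_8 → 1² + 2² = 1 + 4 = 5
5 = (5)_8 → 5² = 25  — 25 repeats.
That took 10 steps.

10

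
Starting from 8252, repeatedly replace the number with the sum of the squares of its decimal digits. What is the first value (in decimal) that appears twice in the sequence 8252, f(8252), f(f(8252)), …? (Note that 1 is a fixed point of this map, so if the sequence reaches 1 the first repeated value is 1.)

8252 → 8² + 2² + 5² + 2² = 64 + 4 + 25 + 4 = 97
97 → 9² + 7² = 81 + 49 = 130
130 → 1² + 3² + 0² = 1 + 9 + 0 = 10
10 → 1² + 0² = 1 + 0 = 1  — reached the fixed point 1.
1 → 1, so 1 is the first repeated value.

1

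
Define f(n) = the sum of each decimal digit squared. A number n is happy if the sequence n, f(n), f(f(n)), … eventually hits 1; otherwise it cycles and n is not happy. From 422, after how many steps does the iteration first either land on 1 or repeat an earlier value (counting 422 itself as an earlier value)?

422 → 4² + 2² + 2² = 16 + 4 + 4 = 24
24 → 2² + 4² = 4 + 16 = 20
20 → 2² + 0² = 4 + 0 = 4
4 → 4² = 16
16 → 1² + 6² = 1 + 36 = 37
37 → 3² + 7² = 9 + 49 = 58
58 → 5² + 8² = 25 + 64 = 89
89 → 8² + 9² = 64 + 81 = 145
145 → 1² + 4² + 5² = 1 + 16 + 25 = 42
42 → 4² + 2² = 16 + 4 = 20  — 20 repeats.
That took 10 steps.

10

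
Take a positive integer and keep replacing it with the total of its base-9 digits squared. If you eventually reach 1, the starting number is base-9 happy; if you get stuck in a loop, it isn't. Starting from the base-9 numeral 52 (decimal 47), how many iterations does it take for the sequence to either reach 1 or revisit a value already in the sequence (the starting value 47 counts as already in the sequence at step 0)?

7

47 = (5,2)_9 → 29
29 = (3,2)_9 → 13
13 = (1,4)_9 → 17
17 = (1,8)_9 → 65
65 = (7,2)_9 → 53
53 = (5,8)_9 → 89
89 = (1,0,8)_9 → 65  — 65 repeats.
That took 7 steps.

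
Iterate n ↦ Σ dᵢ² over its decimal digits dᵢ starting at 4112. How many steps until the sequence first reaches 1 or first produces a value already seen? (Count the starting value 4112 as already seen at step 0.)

4112 → 4² + 1² + 1² + 2² = 16 + 1 + 1 + 4 = 22
22 → 2² + 2² = 4 + 4 = 8
8 → 8² = 64
64 → 6² + 4² = 36 + 16 = 52
52 → 5² + 2² = 25 + 4 = 29
29 → 2² + 9² = 4 + 81 = 85
85 → 8² + 5² = 64 + 25 = 89
89 → 8² + 9² = 64 + 81 = 145
145 → 1² + 4² + 5² = 1 + 16 + 25 = 42
42 → 4² + 2² = 16 + 4 = 20
20 → 2² + 0² = 4 + 0 = 4
4 → 4² = 16
16 → 1² + 6² = 1 + 36 = 37
37 → 3² + 7² = 9 + 49 = 58
58 → 5² + 8² = 25 + 64 = 89  — 89 repeats.
That took 15 steps.

15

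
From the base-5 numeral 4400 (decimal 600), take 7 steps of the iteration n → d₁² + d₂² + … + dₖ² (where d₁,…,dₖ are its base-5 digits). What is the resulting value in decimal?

600 = (4,4,0,0)_5 → 4² + 4² + 0² + 0² = 16 + 16 + 0 + 0 = 32
32 = (1,1,2)_5 → 1² + 1² + 2² = 1 + 1 + 4 = 6
6 = (1,1)_5 → 1² + 1² = 1 + 1 = 2
2 = (2)_5 → 2² = 4
4 = (4)_5 → 4² = 16
16 = (3,1)_5 → 3² + 1² = 9 + 1 = 10
10 = (2,0)_5 → 2² + 0² = 4 + 0 = 4

4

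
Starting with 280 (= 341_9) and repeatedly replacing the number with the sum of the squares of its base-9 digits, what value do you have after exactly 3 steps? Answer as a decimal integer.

280 = (3,4,1)_9 → 26
26 = (2,8)_9 → 68
68 = (7,5)_9 → 74

74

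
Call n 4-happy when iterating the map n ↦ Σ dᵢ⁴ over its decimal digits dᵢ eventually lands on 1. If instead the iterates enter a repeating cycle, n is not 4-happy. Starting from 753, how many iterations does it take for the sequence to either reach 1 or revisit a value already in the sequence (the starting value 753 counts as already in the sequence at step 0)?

753 → 7⁴ + 5⁴ + 3⁴ = 3107
3107 → 3⁴ + 1⁴ + 0⁴ + 7⁴ = 2483
2483 → 2⁴ + 4⁴ + 8⁴ + 3⁴ = 4449
4449 → 4⁴ + 4⁴ + 4⁴ + 9⁴ = 7329
7329 → 7⁴ + 3⁴ + 2⁴ + 9⁴ = 9059
9059 → 9⁴ + 0⁴ + 5⁴ + 9⁴ = 13747
13747 → 1⁴ + 3⁴ + 7⁴ + 4⁴ + 7⁴ = 5140
5140 → 5⁴ + 1⁴ + 4⁴ + 0⁴ = 882
882 → 8⁴ + 8⁴ + 2⁴ = 8208
8208 → 8⁴ + 2⁴ + 0⁴ + 8⁴ = 8208  — 8208 repeats.
That took 10 steps.

10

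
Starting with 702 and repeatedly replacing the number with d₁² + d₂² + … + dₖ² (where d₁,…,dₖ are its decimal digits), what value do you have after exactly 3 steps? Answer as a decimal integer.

702 → 7² + 0² + 2² = 53
53 → 5² + 3² = 34
34 → 3² + 4² = 25

25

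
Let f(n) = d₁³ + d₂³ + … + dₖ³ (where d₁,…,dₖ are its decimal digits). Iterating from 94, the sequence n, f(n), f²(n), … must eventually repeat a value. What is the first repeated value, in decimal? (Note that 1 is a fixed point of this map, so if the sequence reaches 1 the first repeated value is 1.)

94 → 9³ + 4³ = 729 + 64 = 793
793 → 7³ + 9³ + 3³ = 343 + 729 + 27 = 1099
1099 → 1³ + 0³ + 9³ + 9³ = 1 + 0 + 729 + 729 = 1459
1459 → 1³ + 4³ + 5³ + 9³ = 1 + 64 + 125 + 729 = 919
919 → 9³ + 1³ + 9³ = 729 + 1 + 729 = 1459  — 1459 already appeared earlier.

1459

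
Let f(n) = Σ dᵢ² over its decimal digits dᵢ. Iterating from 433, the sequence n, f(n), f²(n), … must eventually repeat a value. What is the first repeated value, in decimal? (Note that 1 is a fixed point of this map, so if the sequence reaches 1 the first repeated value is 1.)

89

433 → 34
34 → 25
25 → 29
29 → 85
85 → 89
89 → 145
145 → 42
42 → 20
20 → 4
4 → 16
16 → 37
37 → 58
58 → 89  — 89 already appeared earlier.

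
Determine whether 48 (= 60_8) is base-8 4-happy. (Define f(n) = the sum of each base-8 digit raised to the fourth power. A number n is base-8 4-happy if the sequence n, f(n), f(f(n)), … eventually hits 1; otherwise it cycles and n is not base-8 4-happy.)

48 = (6,0)_8 → 6⁴ + 0⁴ = 1296 + 0 = 1296
1296 = (2,4,2,0)_8 → 2⁴ + 4⁴ + 2⁴ + 0⁴ = 16 + 256 + 16 + 0 = 288
288 = (4,4,0)_8 → 4⁴ + 4⁴ + 0⁴ = 256 + 256 + 0 = 512
512 = (1,0,0,0)_8 → 1⁴ + 0⁴ + 0⁴ + 0⁴ = 1 + 0 + 0 + 0 = 1  — reached 1.

base-8 4-happy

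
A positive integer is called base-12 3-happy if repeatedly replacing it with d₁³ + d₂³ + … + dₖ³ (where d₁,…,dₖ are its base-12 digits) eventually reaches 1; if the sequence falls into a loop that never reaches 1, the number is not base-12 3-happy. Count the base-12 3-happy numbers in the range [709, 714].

709: 709 → 1396 → 1305 → 1458 → 1217 → 762 → 368 → 736 → 190 → 1028 → 856 → 1520 → 1728 → 1  — base-12 3-happy
710: 710 → 1403 → 2572 → 1190 → 547 → 1099 → 1029 → 1073 → 593 → 190 → 1028 → 856 → 1520 → 1728 → 1  — base-12 3-happy
711: 711 → 1422 → 1945 → 219 → 244 → 577 → 65 → 250 → 1513 → 1217 → 762 → 368 → 736 → 190 → 1028 → 856 → 1520 → 1728 → 1  — base-12 3-happy
712: 712 → 1459 → 1344 → 793 → 342 → 288 → 8 → 512 → 755 → 1464 → 1008 → 343 → 415 → 1351 → 1136 → 1855 → 1344  — not base-12 3-happy
713: 713 → 1520 → 1728 → 1  — base-12 3-happy
714: 714 → 1611 → 1366 → 1854 → 1217 → 762 → 368 → 736 → 190 → 1028 → 856 → 1520 → 1728 → 1  — base-12 3-happy
base-12 3-happy: 709, 710, 711, 713, 714

5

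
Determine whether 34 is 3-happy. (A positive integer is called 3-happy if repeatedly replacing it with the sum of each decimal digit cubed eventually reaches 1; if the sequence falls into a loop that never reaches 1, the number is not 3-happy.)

34 → 91
91 → 730
730 → 370
370 → 370  — 370 already seen; the sequence cycles without reaching 1.

not 3-happy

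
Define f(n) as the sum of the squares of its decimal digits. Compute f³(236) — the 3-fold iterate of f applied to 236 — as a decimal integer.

130

236 → 2² + 3² + 6² = 4 + 9 + 36 = 49
49 → 4² + 9² = 16 + 81 = 97
97 → 9² + 7² = 81 + 49 = 130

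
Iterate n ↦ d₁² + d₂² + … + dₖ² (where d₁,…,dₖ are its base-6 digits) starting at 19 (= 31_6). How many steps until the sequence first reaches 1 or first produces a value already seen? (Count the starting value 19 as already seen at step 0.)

19 = (3,1)_6 → 3² + 1² = 10
10 = (1,4)_6 → 1² + 4² = 17
17 = (2,5)_6 → 2² + 5² = 29
29 = (4,5)_6 → 4² + 5² = 41
41 = (1,0,5)_6 → 1² + 0² + 5² = 26
26 = (4,2)_6 → 4² + 2² = 20
20 = (3,2)_6 → 3² + 2² = 13
13 = (2,1)_6 → 2² + 1² = 5
5 = (5)_6 → 5² = 25
25 = (4,1)_6 → 4² + 1² = 17  — 17 repeats.
That took 10 steps.

10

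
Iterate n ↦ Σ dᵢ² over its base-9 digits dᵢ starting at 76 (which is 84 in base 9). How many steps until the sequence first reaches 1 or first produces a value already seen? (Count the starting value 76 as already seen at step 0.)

8

76 = (8,4)_9 → 8² + 4² = 80
80 = (8,8)_9 → 8² + 8² = 128
128 = (1,5,2)_9 → 1² + 5² + 2² = 30
30 = (3,3)_9 → 3² + 3² = 18
18 = (2,0)_9 → 2² + 0² = 4
4 = (4)_9 → 4² = 16
16 = (1,7)_9 → 1² + 7² = 50
50 = (5,5)_9 → 5² + 5² = 50  — 50 repeats.
That took 8 steps.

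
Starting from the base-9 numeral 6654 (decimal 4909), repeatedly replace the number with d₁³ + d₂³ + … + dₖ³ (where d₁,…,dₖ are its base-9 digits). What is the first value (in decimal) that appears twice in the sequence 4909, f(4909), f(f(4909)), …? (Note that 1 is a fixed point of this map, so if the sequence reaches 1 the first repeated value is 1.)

4909 = (6,6,5,4)_9 → 6³ + 6³ + 5³ + 4³ = 621
621 = (7,6,0)_9 → 7³ + 6³ + 0³ = 559
559 = (6,8,1)_9 → 6³ + 8³ + 1³ = 729
729 = (1,0,0,0)_9 → 1³ + 0³ + 0³ + 0³ = 1  — reached the fixed point 1.
1 → 1, so 1 is the first repeated value.

1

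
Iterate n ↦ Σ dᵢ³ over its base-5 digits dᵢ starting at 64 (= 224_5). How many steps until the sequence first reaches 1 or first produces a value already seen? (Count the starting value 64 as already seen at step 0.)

3

64 = (2,2,4)_5 → 2³ + 2³ + 4³ = 8 + 8 + 64 = 80
80 = (3,1,0)_5 → 3³ + 1³ + 0³ = 27 + 1 + 0 = 28
28 = (1,0,3)_5 → 1³ + 0³ + 3³ = 1 + 0 + 27 = 28  — 28 repeats.
That took 3 steps.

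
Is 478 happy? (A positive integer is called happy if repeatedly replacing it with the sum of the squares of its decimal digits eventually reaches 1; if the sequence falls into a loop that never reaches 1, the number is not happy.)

happy

478 → 4² + 7² + 8² = 129
129 → 1² + 2² + 9² = 86
86 → 8² + 6² = 100
100 → 1² + 0² + 0² = 1  — reached 1.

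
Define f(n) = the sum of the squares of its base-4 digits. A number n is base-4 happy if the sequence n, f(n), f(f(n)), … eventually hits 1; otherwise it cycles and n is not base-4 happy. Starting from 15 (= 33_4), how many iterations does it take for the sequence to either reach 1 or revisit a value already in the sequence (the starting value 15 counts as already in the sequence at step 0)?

15 = (3,3)_4 → 3² + 3² = 18
18 = (1,0,2)_4 → 1² + 0² + 2² = 5
5 = (1,1)_4 → 1² + 1² = 2
2 = (2)_4 → 2² = 4
4 = (1,0)_4 → 1² + 0² = 1  — reached 1.
That took 5 steps.

5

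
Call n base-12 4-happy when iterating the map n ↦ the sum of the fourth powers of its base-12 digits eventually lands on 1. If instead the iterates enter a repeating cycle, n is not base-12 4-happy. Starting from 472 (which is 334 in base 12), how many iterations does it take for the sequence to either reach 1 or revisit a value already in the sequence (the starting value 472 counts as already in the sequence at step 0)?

472 = (3,3,4)_12 → 3⁴ + 3⁴ + 4⁴ = 418
418 = (2,10,10)_12 → 2⁴ + 10⁴ + 10⁴ = 20016
20016 = (11,7,0,0)_12 → 11⁴ + 7⁴ + 0⁴ + 0⁴ = 17042
17042 = (9,10,4,2)_12 → 9⁴ + 10⁴ + 4⁴ + 2⁴ = 16833
16833 = (9,8,10,9)_12 → 9⁴ + 8⁴ + 10⁴ + 9⁴ = 27218
27218 = (1,3,9,0,2)_12 → 1⁴ + 3⁴ + 9⁴ + 0⁴ + 2⁴ = 6659
6659 = (3,10,2,11)_12 → 3⁴ + 10⁴ + 2⁴ + 11⁴ = 24738
24738 = (1,2,3,9,6)_12 → 1⁴ + 2⁴ + 3⁴ + 9⁴ + 6⁴ = 7955
7955 = (4,7,2,11)_12 → 4⁴ + 7⁴ + 2⁴ + 11⁴ = 17314
17314 = (10,0,2,10)_12 → 10⁴ + 0⁴ + 2⁴ + 10⁴ = 20016  — 20016 repeats.
That took 10 steps.

10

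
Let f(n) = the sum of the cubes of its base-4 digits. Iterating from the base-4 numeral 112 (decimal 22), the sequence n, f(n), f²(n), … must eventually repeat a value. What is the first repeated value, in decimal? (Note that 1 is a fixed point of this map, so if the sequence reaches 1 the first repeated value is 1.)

1

22 = (1,1,2)_4 → 1³ + 1³ + 2³ = 10
10 = (2,2)_4 → 2³ + 2³ = 16
16 = (1,0,0)_4 → 1³ + 0³ + 0³ = 1  — reached the fixed point 1.
1 → 1, so 1 is the first repeated value.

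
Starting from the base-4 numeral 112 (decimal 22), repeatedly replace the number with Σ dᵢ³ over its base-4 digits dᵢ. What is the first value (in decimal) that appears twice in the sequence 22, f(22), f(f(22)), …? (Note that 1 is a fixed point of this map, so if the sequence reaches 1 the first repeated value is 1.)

22 = (1,1,2)_4 → 10
10 = (2,2)_4 → 16
16 = (1,0,0)_4 → 1  — reached the fixed point 1.
1 → 1, so 1 is the first repeated value.

1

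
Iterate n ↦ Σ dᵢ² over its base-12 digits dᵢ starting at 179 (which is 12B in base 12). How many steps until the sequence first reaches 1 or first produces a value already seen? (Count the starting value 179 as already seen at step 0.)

7

179 = (1,2,11)_12 → 1² + 2² + 11² = 1 + 4 + 121 = 126
126 = (10,6)_12 → 10² + 6² = 100 + 36 = 136
136 = (11,4)_12 → 11² + 4² = 121 + 16 = 137
137 = (11,5)_12 → 11² + 5² = 121 + 25 = 146
146 = (1,0,2)_12 → 1² + 0² + 2² = 1 + 0 + 4 = 5
5 = (5)_12 → 5² = 25
25 = (2,1)_12 → 2² + 1² = 4 + 1 = 5  — 5 repeats.
That took 7 steps.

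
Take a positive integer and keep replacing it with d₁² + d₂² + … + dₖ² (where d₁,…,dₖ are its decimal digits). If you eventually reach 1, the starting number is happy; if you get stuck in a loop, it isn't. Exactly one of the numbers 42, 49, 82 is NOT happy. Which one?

42: 42 → 20 → 4 → 16 → 37 → 58 → 89 → 145 → 42  — repeats 42 (not happy)
49: 49 → 97 → 130 → 10 → 1  — reaches 1 (happy)
82: 82 → 68 → 100 → 1  — reaches 1 (happy)

42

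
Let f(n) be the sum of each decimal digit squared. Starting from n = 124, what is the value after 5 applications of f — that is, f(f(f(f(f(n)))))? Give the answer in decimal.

85

124 → 1² + 2² + 4² = 1 + 4 + 16 = 21
21 → 2² + 1² = 4 + 1 = 5
5 → 5² = 25
25 → 2² + 5² = 4 + 25 = 29
29 → 2² + 9² = 4 + 81 = 85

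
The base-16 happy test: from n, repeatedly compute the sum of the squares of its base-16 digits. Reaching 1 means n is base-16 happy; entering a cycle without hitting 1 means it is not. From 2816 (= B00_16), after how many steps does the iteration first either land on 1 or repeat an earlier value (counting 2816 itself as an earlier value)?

2816 = (11,0,0)_16 → 11² + 0² + 0² = 121 + 0 + 0 = 121
121 = (7,9)_16 → 7² + 9² = 49 + 81 = 130
130 = (8,2)_16 → 8² + 2² = 64 + 4 = 68
68 = (4,4)_16 → 4² + 4² = 16 + 16 = 32
32 = (2,0)_16 → 2² + 0² = 4 + 0 = 4
4 = (4)_16 → 4² = 16
16 = (1,0)_16 → 1² + 0² = 1 + 0 = 1  — reached 1.
That took 7 steps.

7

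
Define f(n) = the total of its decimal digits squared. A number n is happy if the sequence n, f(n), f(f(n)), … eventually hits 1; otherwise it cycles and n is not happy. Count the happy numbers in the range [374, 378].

1

374: 374 → 74 → 65 → 61 → 37 → 58 → 89 → 145 → 42 → 20 → 4 → 16 → 37  (repeats 37)
375: 375 → 83 → 73 → 58 → 89 → 145 → 42 → 20 → 4 → 16 → 37 → 58  (repeats 58)
376: 376 → 94 → 97 → 130 → 10 → 1  (reaches 1)
377: 377 → 107 → 50 → 25 → 29 → 85 → 89 → 145 → 42 → 20 → 4 → 16 → 37 → 58 → 89  (repeats 89)
378: 378 → 122 → 9 → 81 → 65 → 61 → 37 → 58 → 89 → 145 → 42 → 20 → 4 → 16 → 37  (repeats 37)
happy: 376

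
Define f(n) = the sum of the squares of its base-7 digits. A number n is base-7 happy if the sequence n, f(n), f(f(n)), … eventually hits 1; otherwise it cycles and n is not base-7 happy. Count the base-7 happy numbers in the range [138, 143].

1

138: 138 → 54 → 26 → 34 → 52 → 10 → 10  — not base-7 happy
139: 139 → 65 → 9 → 5 → 25 → 25  — not base-7 happy
140: 140 → 40 → 50 → 2 → 4 → 16 → 8 → 2  — not base-7 happy
141: 141 → 41 → 61 → 27 → 45 → 45  — not base-7 happy
142: 142 → 44 → 40 → 50 → 2 → 4 → 16 → 8 → 2  — not base-7 happy
143: 143 → 49 → 1  — base-7 happy
base-7 happy: 143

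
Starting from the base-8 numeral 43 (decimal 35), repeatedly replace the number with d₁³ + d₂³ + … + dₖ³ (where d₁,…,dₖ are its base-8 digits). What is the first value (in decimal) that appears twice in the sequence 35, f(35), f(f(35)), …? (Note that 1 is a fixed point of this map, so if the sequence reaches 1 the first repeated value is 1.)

559

35 = (4,3)_8 → 4³ + 3³ = 64 + 27 = 91
91 = (1,3,3)_8 → 1³ + 3³ + 3³ = 1 + 27 + 27 = 55
55 = (6,7)_8 → 6³ + 7³ = 216 + 343 = 559
559 = (1,0,5,7)_8 → 1³ + 0³ + 5³ + 7³ = 1 + 0 + 125 + 343 = 469
469 = (7,2,5)_8 → 7³ + 2³ + 5³ = 343 + 8 + 125 = 476
476 = (7,3,4)_8 → 7³ + 3³ + 4³ = 343 + 27 + 64 = 434
434 = (6,6,2)_8 → 6³ + 6³ + 2³ = 216 + 216 + 8 = 440
440 = (6,7,0)_8 → 6³ + 7³ + 0³ = 216 + 343 + 0 = 559  — 559 already appeared earlier.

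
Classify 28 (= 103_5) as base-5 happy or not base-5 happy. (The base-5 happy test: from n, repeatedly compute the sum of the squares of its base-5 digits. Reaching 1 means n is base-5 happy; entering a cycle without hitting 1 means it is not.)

28 = (1,0,3)_5 → 1² + 0² + 3² = 10
10 = (2,0)_5 → 2² + 0² = 4
4 = (4)_5 → 4² = 16
16 = (3,1)_5 → 3² + 1² = 10  — 10 already seen; the sequence cycles without reaching 1.

not base-5 happy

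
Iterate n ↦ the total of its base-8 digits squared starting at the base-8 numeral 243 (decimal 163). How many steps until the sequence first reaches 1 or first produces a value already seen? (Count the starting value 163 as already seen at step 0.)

163 = (2,4,3)_8 → 29
29 = (3,5)_8 → 34
34 = (4,2)_8 → 20
20 = (2,4)_8 → 20  — 20 repeats.
That took 4 steps.

4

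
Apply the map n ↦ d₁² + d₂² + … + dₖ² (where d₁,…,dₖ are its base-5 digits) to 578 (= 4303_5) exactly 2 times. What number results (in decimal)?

18

578 = (4,3,0,3)_5 → 34
34 = (1,1,4)_5 → 18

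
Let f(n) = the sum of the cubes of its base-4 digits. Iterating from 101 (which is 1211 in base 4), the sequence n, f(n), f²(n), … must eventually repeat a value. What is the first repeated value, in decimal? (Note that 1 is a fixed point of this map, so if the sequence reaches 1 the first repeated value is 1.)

35

101 = (1,2,1,1)_4 → 1³ + 2³ + 1³ + 1³ = 1 + 8 + 1 + 1 = 11
11 = (2,3)_4 → 2³ + 3³ = 8 + 27 = 35
35 = (2,0,3)_4 → 2³ + 0³ + 3³ = 8 + 0 + 27 = 35  — 35 already appeared earlier.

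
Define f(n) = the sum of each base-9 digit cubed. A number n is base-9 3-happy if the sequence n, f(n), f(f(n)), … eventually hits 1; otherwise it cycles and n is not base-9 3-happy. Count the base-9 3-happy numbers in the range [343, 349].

1

343: 343 → 73 → 513 → 243 → 27 → 27  (repeats 27)
344: 344 → 80 → 1024 → 496 → 218 → 232 → 694 → 638 → 1198 → 470 → 476 → 980 → 540 → 432 → 152 → 856 → 128 → 134 → 638  (repeats 638)
345: 345 → 99 → 9 → 1  (reaches 1)
346: 346 → 136 → 218 → 232 → 694 → 638 → 1198 → 470 → 476 → 980 → 540 → 432 → 152 → 856 → 128 → 134 → 638  (repeats 638)
347: 347 → 197 → 547 → 775 → 127 → 127  (repeats 127)
348: 348 → 288 → 152 → 856 → 128 → 134 → 638 → 1198 → 470 → 476 → 980 → 540 → 432 → 152  (repeats 152)
349: 349 → 415 → 127 → 127  (repeats 127)
base-9 3-happy: 345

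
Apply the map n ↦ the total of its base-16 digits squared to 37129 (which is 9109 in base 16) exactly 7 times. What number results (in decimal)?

85

37129 = (9,1,0,9)_16 → 163
163 = (10,3)_16 → 109
109 = (6,13)_16 → 205
205 = (12,13)_16 → 313
313 = (1,3,9)_16 → 91
91 = (5,11)_16 → 146
146 = (9,2)_16 → 85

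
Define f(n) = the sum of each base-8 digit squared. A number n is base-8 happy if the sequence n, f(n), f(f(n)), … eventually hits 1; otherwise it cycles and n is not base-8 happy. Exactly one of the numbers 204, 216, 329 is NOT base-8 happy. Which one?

204

204: 204 → 26 → 13 → 26  — repeats 26 (not base-8 happy)
216: 216 → 18 → 8 → 1  — reaches 1 (base-8 happy)
329: 329 → 27 → 18 → 8 → 1  — reaches 1 (base-8 happy)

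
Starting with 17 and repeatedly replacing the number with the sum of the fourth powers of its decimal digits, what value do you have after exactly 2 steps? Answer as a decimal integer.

288

17 → 1⁴ + 7⁴ = 2402
2402 → 2⁴ + 4⁴ + 0⁴ + 2⁴ = 288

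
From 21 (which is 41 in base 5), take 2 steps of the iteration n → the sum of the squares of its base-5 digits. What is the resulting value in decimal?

21 = (4,1)_5 → 17
17 = (3,2)_5 → 13

13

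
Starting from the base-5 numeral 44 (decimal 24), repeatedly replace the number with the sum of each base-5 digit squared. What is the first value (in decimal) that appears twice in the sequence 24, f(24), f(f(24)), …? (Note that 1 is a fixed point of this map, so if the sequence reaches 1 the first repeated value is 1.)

4

24 = (4,4)_5 → 32
32 = (1,1,2)_5 → 6
6 = (1,1)_5 → 2
2 = (2)_5 → 4
4 = (4)_5 → 16
16 = (3,1)_5 → 10
10 = (2,0)_5 → 4  — 4 already appeared earlier.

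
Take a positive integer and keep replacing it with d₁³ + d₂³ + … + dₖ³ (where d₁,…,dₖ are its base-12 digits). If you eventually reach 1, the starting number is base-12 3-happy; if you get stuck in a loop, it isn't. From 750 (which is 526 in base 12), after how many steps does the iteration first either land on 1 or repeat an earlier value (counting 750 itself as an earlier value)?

13

750 = (5,2,6)_12 → 5³ + 2³ + 6³ = 125 + 8 + 216 = 349
349 = (2,5,1)_12 → 2³ + 5³ + 1³ = 8 + 125 + 1 = 134
134 = (11,2)_12 → 11³ + 2³ = 1331 + 8 = 1339
1339 = (9,3,7)_12 → 9³ + 3³ + 7³ = 729 + 27 + 343 = 1099
1099 = (7,7,7)_12 → 7³ + 7³ + 7³ = 343 + 343 + 343 = 1029
1029 = (7,1,9)_12 → 7³ + 1³ + 9³ = 343 + 1 + 729 = 1073
1073 = (7,5,5)_12 → 7³ + 5³ + 5³ = 343 + 125 + 125 = 593
593 = (4,1,5)_12 → 4³ + 1³ + 5³ = 64 + 1 + 125 = 190
190 = (1,3,10)_12 → 1³ + 3³ + 10³ = 1 + 27 + 1000 = 1028
1028 = (7,1,8)_12 → 7³ + 1³ + 8³ = 343 + 1 + 512 = 856
856 = (5,11,4)_12 → 5³ + 11³ + 4³ = 125 + 1331 + 64 = 1520
1520 = (10,6,8)_12 → 10³ + 6³ + 8³ = 1000 + 216 + 512 = 1728
1728 = (1,0,0,0)_12 → 1³ + 0³ + 0³ + 0³ = 1 + 0 + 0 + 0 = 1  — reached 1.
That took 13 steps.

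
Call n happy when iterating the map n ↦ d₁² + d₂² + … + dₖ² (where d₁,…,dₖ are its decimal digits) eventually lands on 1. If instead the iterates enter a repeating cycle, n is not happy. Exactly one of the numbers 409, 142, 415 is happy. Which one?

409: 409 → 97 → 130 → 10 → 1  — reaches 1 (happy)
142: 142 → 21 → 5 → 25 → 29 → 85 → 89 → 145 → 42 → 20 → 4 → 16 → 37 → 58 → 89  — repeats 89 (not happy)
415: 415 → 42 → 20 → 4 → 16 → 37 → 58 → 89 → 145 → 42  — repeats 42 (not happy)

409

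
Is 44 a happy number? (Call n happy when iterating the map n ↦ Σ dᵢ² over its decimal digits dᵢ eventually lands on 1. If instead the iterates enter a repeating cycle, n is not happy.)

happy

44 → 4² + 4² = 16 + 16 = 32
32 → 3² + 2² = 9 + 4 = 13
13 → 1² + 3² = 1 + 9 = 10
10 → 1² + 0² = 1 + 0 = 1  — reached 1.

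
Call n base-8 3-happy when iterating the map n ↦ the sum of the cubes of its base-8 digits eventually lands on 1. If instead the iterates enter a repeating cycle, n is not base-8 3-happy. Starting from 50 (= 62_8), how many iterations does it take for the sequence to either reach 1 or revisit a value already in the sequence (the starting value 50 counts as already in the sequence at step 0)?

50 = (6,2)_8 → 6³ + 2³ = 224
224 = (3,4,0)_8 → 3³ + 4³ + 0³ = 91
91 = (1,3,3)_8 → 1³ + 3³ + 3³ = 55
55 = (6,7)_8 → 6³ + 7³ = 559
559 = (1,0,5,7)_8 → 1³ + 0³ + 5³ + 7³ = 469
469 = (7,2,5)_8 → 7³ + 2³ + 5³ = 476
476 = (7,3,4)_8 → 7³ + 3³ + 4³ = 434
434 = (6,6,2)_8 → 6³ + 6³ + 2³ = 440
440 = (6,7,0)_8 → 6³ + 7³ + 0³ = 559  — 559 repeats.
That took 9 steps.

9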